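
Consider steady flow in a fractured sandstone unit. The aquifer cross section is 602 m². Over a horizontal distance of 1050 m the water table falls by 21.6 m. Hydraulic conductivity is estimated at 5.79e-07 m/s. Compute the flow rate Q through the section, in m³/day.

0.620

Convert K: 5.79e-07 m/s × 86400 = 0.05003 m/day.
Hydraulic gradient i = Δh / L = 21.6 / 1050 = 0.02057.
Darcy's law: Q = K · A · i = 0.05003 × 602.0 × 0.02057 = 0.6195 m³/day.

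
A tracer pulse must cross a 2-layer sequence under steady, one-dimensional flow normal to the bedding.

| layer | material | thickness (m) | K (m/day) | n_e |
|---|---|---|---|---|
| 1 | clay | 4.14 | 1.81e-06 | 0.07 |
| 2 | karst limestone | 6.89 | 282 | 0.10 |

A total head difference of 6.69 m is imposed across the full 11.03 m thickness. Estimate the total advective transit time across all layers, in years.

916

With flow normal to the layers, continuity requires the same specific discharge q through every layer.
Σ(b_i/K_i) = 4.14/1.81e-06 + 6.89/282 = 2.287e+06 d.
q = Δh / Σ(b_i/K_i) = 6.69 / 2.287e+06 = 2.925e-06 m/day.
In each layer the seepage velocity is v_i = q/n_i, so the layer transit time is t_i = b_i·n_i / q:
  layer 1 (clay): t_1 = 4.14 × 0.07 / 2.925e-06 = 99082 d
  layer 2 (karst limestone): t_2 = 6.89 × 0.10 / 2.925e-06 = 2.356e+05 d
Total t = Σ t_i = 3.346e+05 days = 916.2 years.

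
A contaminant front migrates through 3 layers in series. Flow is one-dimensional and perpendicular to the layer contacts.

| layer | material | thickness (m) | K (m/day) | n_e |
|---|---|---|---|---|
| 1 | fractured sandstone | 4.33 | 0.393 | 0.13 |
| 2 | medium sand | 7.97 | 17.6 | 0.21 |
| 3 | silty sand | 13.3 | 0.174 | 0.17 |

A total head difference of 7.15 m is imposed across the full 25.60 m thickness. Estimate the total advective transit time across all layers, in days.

55.3

With flow normal to the layers, continuity requires the same specific discharge q through every layer.
Σ(b_i/K_i) = 4.33/0.393 + 7.97/17.6 + 13.3/0.174 = 87.91 d.
q = Δh / Σ(b_i/K_i) = 7.15 / 87.91 = 0.08134 m/day.
In each layer the seepage velocity is v_i = q/n_i, so the layer transit time is t_i = b_i·n_i / q:
  layer 1 (fractured sandstone): t_1 = 4.33 × 0.13 / 0.08134 = 6.921 d
  layer 2 (medium sand): t_2 = 7.97 × 0.21 / 0.08134 = 20.58 d
  layer 3 (silty sand): t_3 = 13.3 × 0.17 / 0.08134 = 27.80 d
Total t = Σ t_i = 55.30 days.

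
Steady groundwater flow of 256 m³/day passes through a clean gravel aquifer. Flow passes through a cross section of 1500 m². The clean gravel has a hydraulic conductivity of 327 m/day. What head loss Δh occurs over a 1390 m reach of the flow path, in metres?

From Q = K·A·i, i = Q / (K·A) = 256 / (327.0 × 1500) = 0.0005219.
Head loss Δh = i · L = 0.0005219 × 1390 = 0.7255 m.

0.725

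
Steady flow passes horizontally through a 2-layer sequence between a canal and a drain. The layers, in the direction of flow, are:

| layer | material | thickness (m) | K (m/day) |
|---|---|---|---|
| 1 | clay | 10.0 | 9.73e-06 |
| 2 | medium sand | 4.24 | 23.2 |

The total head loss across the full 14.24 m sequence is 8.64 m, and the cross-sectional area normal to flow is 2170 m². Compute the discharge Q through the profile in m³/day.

0.0182

Flow is perpendicular to layering, so the layers act in series and the equivalent K is the thickness-weighted harmonic mean.
Total thickness L = 10.0 + 4.24 = 14.24 m.
Σ(b_i/K_i) = 10.0/9.73e-06 + 4.24/23.2 = 1.028e+06 d.
K_eq = L / Σ(b_i/K_i) = 14.24 / 1.028e+06 = 1.386e-05 m/day.
Q = K_eq · A · (Δh/L) = 1.386e-05 × 2170 × (8.64/14.24) = 0.01824 m³/day.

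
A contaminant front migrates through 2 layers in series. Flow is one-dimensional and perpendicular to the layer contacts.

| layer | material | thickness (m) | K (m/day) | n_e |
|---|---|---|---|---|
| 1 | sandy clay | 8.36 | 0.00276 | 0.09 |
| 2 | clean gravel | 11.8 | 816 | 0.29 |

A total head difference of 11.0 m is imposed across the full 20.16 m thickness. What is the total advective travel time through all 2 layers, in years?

3.15

With flow normal to the layers, continuity requires the same specific discharge q through every layer.
Σ(b_i/K_i) = 8.36/0.00276 + 11.8/816 = 3029 d.
q = Δh / Σ(b_i/K_i) = 11.0 / 3029 = 0.003632 m/day.
In each layer the seepage velocity is v_i = q/n_i, so the layer transit time is t_i = b_i·n_i / q:
  layer 1 (sandy clay): t_1 = 8.36 × 0.09 / 0.003632 = 207.2 d
  layer 2 (clean gravel): t_2 = 11.8 × 0.29 / 0.003632 = 942.3 d
Total t = Σ t_i = 1149 days = 3.147 years.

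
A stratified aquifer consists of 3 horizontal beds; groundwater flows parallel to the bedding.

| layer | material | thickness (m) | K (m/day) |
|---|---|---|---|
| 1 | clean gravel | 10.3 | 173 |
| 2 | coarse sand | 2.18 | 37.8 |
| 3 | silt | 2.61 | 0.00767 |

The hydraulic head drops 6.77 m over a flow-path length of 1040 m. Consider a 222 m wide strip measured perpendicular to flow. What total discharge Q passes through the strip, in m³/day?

2690

Flow is parallel to layering, so each bed carries its own Darcy discharge and the transmissivities add.
Σ(K_i·b_i) = 173×10.3 + 37.8×2.18 + 0.00767×2.61 = 1864 m²/day.
Hydraulic gradient i = Δh / L = 6.77 / 1040 = 0.006510.
Q = Σ(K_i·b_i) · W · i = 1864 × 222 × 0.006510 = 2694 m³/day.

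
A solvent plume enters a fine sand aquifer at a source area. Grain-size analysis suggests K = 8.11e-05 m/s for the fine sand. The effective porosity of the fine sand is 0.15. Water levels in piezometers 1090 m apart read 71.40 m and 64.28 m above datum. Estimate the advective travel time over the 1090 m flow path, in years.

9.78

Convert K: 8.11e-05 m/s × 86400 = 7.007 m/day.
Hydraulic gradient i = (71.40 − 64.28) / 1090 = 7.12 / 1090 = 0.006532.
Darcy flux q = K · i = 7.007 × 0.006532 = 0.04577 m/day.
Seepage velocity v = q / n_e = 0.04577 / 0.15 = 0.3051 m/day.
Travel time t = L / v = 1090 / 0.3051 = 3572 days = 9.780 years.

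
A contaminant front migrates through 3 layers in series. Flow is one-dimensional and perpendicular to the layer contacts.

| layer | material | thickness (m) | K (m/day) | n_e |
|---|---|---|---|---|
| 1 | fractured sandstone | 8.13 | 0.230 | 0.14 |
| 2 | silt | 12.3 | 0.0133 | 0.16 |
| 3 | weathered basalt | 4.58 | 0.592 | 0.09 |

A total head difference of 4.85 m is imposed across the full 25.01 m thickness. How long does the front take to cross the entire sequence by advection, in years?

1.92

With flow normal to the layers, continuity requires the same specific discharge q through every layer.
Σ(b_i/K_i) = 8.13/0.230 + 12.3/0.0133 + 4.58/0.592 = 967.9 d.
q = Δh / Σ(b_i/K_i) = 4.85 / 967.9 = 0.005011 m/day.
In each layer the seepage velocity is v_i = q/n_i, so the layer transit time is t_i = b_i·n_i / q:
  layer 1 (fractured sandstone): t_1 = 8.13 × 0.14 / 0.005011 = 227.1 d
  layer 2 (silt): t_2 = 12.3 × 0.16 / 0.005011 = 392.7 d
  layer 3 (weathered basalt): t_3 = 4.58 × 0.09 / 0.005011 = 82.26 d
Total t = Σ t_i = 702.2 days = 1.922 years.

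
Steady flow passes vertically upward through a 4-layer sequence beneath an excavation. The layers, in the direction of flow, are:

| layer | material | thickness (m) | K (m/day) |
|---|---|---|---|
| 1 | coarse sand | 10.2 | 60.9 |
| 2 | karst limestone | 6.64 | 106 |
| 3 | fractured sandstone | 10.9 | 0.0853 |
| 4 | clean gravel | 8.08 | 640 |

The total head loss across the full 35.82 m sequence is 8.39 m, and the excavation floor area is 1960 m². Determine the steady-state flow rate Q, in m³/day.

128

Flow is perpendicular to layering, so the layers act in series and the equivalent K is the thickness-weighted harmonic mean.
Total thickness L = 10.2 + 6.64 + 10.9 + 8.08 = 35.82 m.
Σ(b_i/K_i) = 10.2/60.9 + 6.64/106 + 10.9/0.0853 + 8.08/640 = 128.0 d.
K_eq = L / Σ(b_i/K_i) = 35.82 / 128.0 = 0.2798 m/day.
Q = K_eq · A · (Δh/L) = 0.2798 × 1960 × (8.39/35.82) = 128.4 m³/day.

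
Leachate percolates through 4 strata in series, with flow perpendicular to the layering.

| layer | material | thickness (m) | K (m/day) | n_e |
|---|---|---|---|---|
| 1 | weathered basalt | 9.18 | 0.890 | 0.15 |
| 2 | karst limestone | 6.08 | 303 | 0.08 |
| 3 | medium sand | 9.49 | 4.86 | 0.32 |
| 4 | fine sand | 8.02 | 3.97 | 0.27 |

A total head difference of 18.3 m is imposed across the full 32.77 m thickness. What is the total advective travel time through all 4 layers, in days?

With flow normal to the layers, continuity requires the same specific discharge q through every layer.
Σ(b_i/K_i) = 9.18/0.890 + 6.08/303 + 9.49/4.86 + 8.02/3.97 = 14.31 d.
q = Δh / Σ(b_i/K_i) = 18.3 / 14.31 = 1.279 m/day.
In each layer the seepage velocity is v_i = q/n_i, so the layer transit time is t_i = b_i·n_i / q:
  layer 1 (weathered basalt): t_1 = 9.18 × 0.15 / 1.279 = 1.077 d
  layer 2 (karst limestone): t_2 = 6.08 × 0.08 / 1.279 = 0.3803 d
  layer 3 (medium sand): t_3 = 9.49 × 0.32 / 1.279 = 2.374 d
  layer 4 (fine sand): t_4 = 8.02 × 0.27 / 1.279 = 1.693 d
Total t = Σ t_i = 5.524 days.

5.52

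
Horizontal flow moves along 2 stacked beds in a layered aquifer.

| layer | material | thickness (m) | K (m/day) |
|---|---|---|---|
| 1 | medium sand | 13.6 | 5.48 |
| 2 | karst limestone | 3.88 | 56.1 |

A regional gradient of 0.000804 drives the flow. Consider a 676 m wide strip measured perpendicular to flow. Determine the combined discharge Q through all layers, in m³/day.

159

Flow is parallel to layering, so each bed carries its own Darcy discharge and the transmissivities add.
Σ(K_i·b_i) = 5.48×13.6 + 56.1×3.88 = 292.2 m²/day.
Hydraulic gradient i = 0.000804.
Q = Σ(K_i·b_i) · W · i = 292.2 × 676 × 0.0008040 = 158.8 m³/day.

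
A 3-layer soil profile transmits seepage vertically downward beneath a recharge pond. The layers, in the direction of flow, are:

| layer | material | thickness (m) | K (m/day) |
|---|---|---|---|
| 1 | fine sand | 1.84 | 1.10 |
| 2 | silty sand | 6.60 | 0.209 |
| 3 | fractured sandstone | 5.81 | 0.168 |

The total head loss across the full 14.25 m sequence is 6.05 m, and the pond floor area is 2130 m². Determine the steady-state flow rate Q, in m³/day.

190

Flow is perpendicular to layering, so the layers act in series and the equivalent K is the thickness-weighted harmonic mean.
Total thickness L = 1.84 + 6.60 + 5.81 = 14.25 m.
Σ(b_i/K_i) = 1.84/1.10 + 6.60/0.209 + 5.81/0.168 = 67.84 d.
K_eq = L / Σ(b_i/K_i) = 14.25 / 67.84 = 0.2101 m/day.
Q = K_eq · A · (Δh/L) = 0.2101 × 2130 × (6.05/14.25) = 190.0 m³/day.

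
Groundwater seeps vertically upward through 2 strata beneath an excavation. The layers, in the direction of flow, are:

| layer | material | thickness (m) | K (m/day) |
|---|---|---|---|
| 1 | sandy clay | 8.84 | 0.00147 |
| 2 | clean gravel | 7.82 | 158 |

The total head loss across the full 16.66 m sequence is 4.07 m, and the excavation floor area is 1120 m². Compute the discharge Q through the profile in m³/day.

Flow is perpendicular to layering, so the layers act in series and the equivalent K is the thickness-weighted harmonic mean.
Total thickness L = 8.84 + 7.82 = 16.66 m.
Σ(b_i/K_i) = 8.84/0.00147 + 7.82/158 = 6014 d.
K_eq = L / Σ(b_i/K_i) = 16.66 / 6014 = 0.002770 m/day.
Q = K_eq · A · (Δh/L) = 0.002770 × 1120 × (4.07/16.66) = 0.7580 m³/day.

0.758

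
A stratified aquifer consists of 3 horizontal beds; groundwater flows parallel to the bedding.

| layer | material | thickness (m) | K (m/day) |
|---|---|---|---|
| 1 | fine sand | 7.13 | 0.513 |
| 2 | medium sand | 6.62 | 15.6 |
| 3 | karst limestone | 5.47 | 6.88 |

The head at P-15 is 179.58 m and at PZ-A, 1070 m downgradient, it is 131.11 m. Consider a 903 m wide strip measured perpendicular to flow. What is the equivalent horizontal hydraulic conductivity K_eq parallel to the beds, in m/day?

Flow is parallel to layering, so each bed carries its own Darcy discharge and the transmissivities add.
Σ(K_i·b_i) = 0.513×7.13 + 15.6×6.62 + 6.88×5.47 = 144.6 m²/day.
Total thickness b = 19.22 m, so K_eq = Σ(K_i·b_i)/b = 7.522 m/day.

7.52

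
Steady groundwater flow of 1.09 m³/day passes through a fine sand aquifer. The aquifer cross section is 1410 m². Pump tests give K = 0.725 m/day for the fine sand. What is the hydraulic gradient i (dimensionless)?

0.00107

From Q = K·A·i, i = Q / (K·A) = 1.09 / (0.7250 × 1410) = 0.001066.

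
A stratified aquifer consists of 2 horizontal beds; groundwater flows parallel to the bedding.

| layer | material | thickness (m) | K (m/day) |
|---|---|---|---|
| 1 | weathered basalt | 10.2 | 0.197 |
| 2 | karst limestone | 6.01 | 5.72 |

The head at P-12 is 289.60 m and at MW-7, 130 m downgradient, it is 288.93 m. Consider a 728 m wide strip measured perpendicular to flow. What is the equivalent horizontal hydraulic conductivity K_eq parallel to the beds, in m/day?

Flow is parallel to layering, so each bed carries its own Darcy discharge and the transmissivities add.
Σ(K_i·b_i) = 0.197×10.2 + 5.72×6.01 = 36.39 m²/day.
Total thickness b = 16.21 m, so K_eq = Σ(K_i·b_i)/b = 2.245 m/day.

2.24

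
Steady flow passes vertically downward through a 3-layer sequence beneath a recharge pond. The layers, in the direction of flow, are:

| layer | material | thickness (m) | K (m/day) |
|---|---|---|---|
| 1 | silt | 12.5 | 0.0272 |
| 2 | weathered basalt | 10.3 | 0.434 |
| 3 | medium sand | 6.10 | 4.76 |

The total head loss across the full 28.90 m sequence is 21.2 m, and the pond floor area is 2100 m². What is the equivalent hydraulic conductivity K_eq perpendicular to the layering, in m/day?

Flow is perpendicular to layering, so the layers act in series and the equivalent K is the thickness-weighted harmonic mean.
Total thickness L = 12.5 + 10.3 + 6.10 = 28.90 m.
Σ(b_i/K_i) = 12.5/0.0272 + 10.3/0.434 + 6.10/4.76 = 484.6 d.
K_eq = L / Σ(b_i/K_i) = 28.90 / 484.6 = 0.05964 m/day.

0.0596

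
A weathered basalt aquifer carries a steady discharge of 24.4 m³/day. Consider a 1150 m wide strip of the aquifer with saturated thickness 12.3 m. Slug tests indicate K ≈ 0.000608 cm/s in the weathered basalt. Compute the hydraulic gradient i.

0.00328

Convert K: 0.000608 cm/s × 864 = 0.5253 m/day.
Cross-sectional area A = 1150 × 12.3 = 14145 m².
From Q = K·A·i, i = Q / (K·A) = 24.4 / (0.5253 × 14145) = 0.003284.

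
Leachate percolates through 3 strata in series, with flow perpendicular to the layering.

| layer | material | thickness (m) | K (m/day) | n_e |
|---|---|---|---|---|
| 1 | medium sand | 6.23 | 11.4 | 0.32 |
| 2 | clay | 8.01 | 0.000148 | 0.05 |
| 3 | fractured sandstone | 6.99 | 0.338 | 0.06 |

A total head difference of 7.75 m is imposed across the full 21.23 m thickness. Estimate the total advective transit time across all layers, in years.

53.8

With flow normal to the layers, continuity requires the same specific discharge q through every layer.
Σ(b_i/K_i) = 6.23/11.4 + 8.01/0.000148 + 6.99/0.338 = 54143 d.
q = Δh / Σ(b_i/K_i) = 7.75 / 54143 = 0.0001431 m/day.
In each layer the seepage velocity is v_i = q/n_i, so the layer transit time is t_i = b_i·n_i / q:
  layer 1 (medium sand): t_1 = 6.23 × 0.32 / 0.0001431 = 13928 d
  layer 2 (clay): t_2 = 8.01 × 0.05 / 0.0001431 = 2798 d
  layer 3 (fractured sandstone): t_3 = 6.99 × 0.06 / 0.0001431 = 2930 d
Total t = Σ t_i = 19656 days = 53.81 years.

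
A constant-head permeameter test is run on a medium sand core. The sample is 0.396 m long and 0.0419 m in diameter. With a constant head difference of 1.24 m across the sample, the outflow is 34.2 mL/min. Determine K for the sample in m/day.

Cross-sectional area A = π·(d/2)² = π × (0.0419/2)² = 0.001379 m².
Convert discharge: 34.2 mL/min = 5.700e-07 m³/s.
Darcy's law rearranged: K = Q·L / (A·Δh) = 5.700e-07 × 0.396 / (0.001379 × 1.24) = 0.0001320 m/s = 11.41 m/day.

11.4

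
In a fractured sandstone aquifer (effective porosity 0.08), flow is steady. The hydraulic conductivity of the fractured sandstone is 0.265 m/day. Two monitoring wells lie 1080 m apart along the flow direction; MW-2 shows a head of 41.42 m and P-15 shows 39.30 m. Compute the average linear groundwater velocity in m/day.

0.00650

Hydraulic gradient i = (41.42 − 39.30) / 1080 = 2.12 / 1080 = 0.001963.
Darcy flux q = K · i = 0.2650 × 0.001963 = 0.0005202 m/day.
Seepage velocity v = q / n_e = 0.0005202 / 0.08 = 0.006502 m/day.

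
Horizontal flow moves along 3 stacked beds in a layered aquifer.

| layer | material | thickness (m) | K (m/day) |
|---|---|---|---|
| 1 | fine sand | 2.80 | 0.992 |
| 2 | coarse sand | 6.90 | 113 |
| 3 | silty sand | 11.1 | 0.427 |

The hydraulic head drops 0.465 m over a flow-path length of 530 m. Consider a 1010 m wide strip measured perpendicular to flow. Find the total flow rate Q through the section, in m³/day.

Flow is parallel to layering, so each bed carries its own Darcy discharge and the transmissivities add.
Σ(K_i·b_i) = 0.992×2.80 + 113×6.90 + 0.427×11.1 = 787.2 m²/day.
Hydraulic gradient i = Δh / L = 0.465 / 530 = 0.0008774.
Q = Σ(K_i·b_i) · W · i = 787.2 × 1010 × 0.0008774 = 697.6 m³/day.

698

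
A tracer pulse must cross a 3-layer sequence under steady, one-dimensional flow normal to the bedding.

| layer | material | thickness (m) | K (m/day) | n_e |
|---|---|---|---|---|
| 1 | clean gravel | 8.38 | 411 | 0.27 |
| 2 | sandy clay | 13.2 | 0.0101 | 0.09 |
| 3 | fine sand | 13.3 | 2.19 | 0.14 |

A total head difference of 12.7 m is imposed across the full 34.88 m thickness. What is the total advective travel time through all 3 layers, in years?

With flow normal to the layers, continuity requires the same specific discharge q through every layer.
Σ(b_i/K_i) = 8.38/411 + 13.2/0.0101 + 13.3/2.19 = 1313 d.
q = Δh / Σ(b_i/K_i) = 12.7 / 1313 = 0.009672 m/day.
In each layer the seepage velocity is v_i = q/n_i, so the layer transit time is t_i = b_i·n_i / q:
  layer 1 (clean gravel): t_1 = 8.38 × 0.27 / 0.009672 = 233.9 d
  layer 2 (sandy clay): t_2 = 13.2 × 0.09 / 0.009672 = 122.8 d
  layer 3 (fine sand): t_3 = 13.3 × 0.14 / 0.009672 = 192.5 d
Total t = Σ t_i = 549.3 days = 1.504 years.

1.50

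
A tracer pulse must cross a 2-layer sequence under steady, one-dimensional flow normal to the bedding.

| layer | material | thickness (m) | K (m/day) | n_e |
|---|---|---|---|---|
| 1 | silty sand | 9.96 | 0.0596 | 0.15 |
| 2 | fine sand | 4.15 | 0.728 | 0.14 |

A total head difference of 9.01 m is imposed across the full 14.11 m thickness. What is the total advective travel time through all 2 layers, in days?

With flow normal to the layers, continuity requires the same specific discharge q through every layer.
Σ(b_i/K_i) = 9.96/0.0596 + 4.15/0.728 = 172.8 d.
q = Δh / Σ(b_i/K_i) = 9.01 / 172.8 = 0.05214 m/day.
In each layer the seepage velocity is v_i = q/n_i, so the layer transit time is t_i = b_i·n_i / q:
  layer 1 (silty sand): t_1 = 9.96 × 0.15 / 0.05214 = 28.66 d
  layer 2 (fine sand): t_2 = 4.15 × 0.14 / 0.05214 = 11.14 d
Total t = Σ t_i = 39.80 days.

39.8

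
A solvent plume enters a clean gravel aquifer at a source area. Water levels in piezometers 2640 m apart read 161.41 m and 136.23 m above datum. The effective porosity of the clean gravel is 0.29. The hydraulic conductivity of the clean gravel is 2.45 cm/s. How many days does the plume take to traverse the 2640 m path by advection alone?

37.9

Convert K: 2.45 cm/s × 864 = 2117 m/day.
Hydraulic gradient i = (161.41 − 136.23) / 2640 = 25.18 / 2640 = 0.009538.
Darcy flux q = K · i = 2117 × 0.009538 = 20.19 m/day.
Seepage velocity v = q / n_e = 20.19 / 0.29 = 69.62 m/day.
Travel time t = L / v = 2640 / 69.62 = 37.92 days.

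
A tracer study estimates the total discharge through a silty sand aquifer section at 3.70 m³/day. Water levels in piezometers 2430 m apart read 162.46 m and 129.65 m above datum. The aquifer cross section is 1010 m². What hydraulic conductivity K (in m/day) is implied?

0.271

Hydraulic gradient i = (162.46 − 129.65) / 2430 = 32.81 / 2430 = 0.01350.
From Q = K·A·i, K = Q / (A·i) = 3.70 / (1010 × 0.01350) = 0.2713 m/day.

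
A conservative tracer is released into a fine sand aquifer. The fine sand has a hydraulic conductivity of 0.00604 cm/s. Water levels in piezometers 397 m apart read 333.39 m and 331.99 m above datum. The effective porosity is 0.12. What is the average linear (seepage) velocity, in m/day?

Convert K: 0.00604 cm/s × 864 = 5.219 m/day.
Hydraulic gradient i = (333.39 − 331.99) / 397 = 1.4 / 397 = 0.003526.
Darcy flux q = K · i = 5.219 × 0.003526 = 0.01840 m/day.
Seepage velocity v = q / n_e = 0.01840 / 0.12 = 0.1534 m/day.

0.153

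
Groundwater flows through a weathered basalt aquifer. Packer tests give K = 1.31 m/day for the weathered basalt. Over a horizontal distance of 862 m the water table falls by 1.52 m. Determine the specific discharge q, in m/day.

0.00231

Hydraulic gradient i = Δh / L = 1.52 / 862 = 0.001763.
Specific discharge q = K · i = 1.310 × 0.001763 = 0.002310 m/day.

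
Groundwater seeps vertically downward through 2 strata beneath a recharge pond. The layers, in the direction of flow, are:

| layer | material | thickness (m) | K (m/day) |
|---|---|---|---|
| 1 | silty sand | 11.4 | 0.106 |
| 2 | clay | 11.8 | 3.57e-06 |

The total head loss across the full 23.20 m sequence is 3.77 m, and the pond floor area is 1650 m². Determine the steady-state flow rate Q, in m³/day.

Flow is perpendicular to layering, so the layers act in series and the equivalent K is the thickness-weighted harmonic mean.
Total thickness L = 11.4 + 11.8 = 23.20 m.
Σ(b_i/K_i) = 11.4/0.106 + 11.8/3.57e-06 = 3.305e+06 d.
K_eq = L / Σ(b_i/K_i) = 23.20 / 3.305e+06 = 7.019e-06 m/day.
Q = K_eq · A · (Δh/L) = 7.019e-06 × 1650 × (3.77/23.20) = 0.001882 m³/day.

0.00188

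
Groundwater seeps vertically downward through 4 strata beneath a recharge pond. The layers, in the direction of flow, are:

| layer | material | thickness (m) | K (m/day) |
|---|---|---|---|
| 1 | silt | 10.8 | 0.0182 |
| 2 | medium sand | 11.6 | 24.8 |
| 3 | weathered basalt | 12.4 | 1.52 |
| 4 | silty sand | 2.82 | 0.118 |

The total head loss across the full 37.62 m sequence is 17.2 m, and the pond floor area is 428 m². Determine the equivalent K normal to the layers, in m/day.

Flow is perpendicular to layering, so the layers act in series and the equivalent K is the thickness-weighted harmonic mean.
Total thickness L = 10.8 + 11.6 + 12.4 + 2.82 = 37.62 m.
Σ(b_i/K_i) = 10.8/0.0182 + 11.6/24.8 + 12.4/1.52 + 2.82/0.118 = 625.9 d.
K_eq = L / Σ(b_i/K_i) = 37.62 / 625.9 = 0.06010 m/day.

0.0601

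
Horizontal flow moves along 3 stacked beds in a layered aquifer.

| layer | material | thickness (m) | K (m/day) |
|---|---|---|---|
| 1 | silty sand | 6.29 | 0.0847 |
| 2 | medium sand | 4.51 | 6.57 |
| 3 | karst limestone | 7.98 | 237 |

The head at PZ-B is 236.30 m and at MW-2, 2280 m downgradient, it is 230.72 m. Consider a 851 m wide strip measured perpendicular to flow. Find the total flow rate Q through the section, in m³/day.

4000

Flow is parallel to layering, so each bed carries its own Darcy discharge and the transmissivities add.
Σ(K_i·b_i) = 0.0847×6.29 + 6.57×4.51 + 237×7.98 = 1921 m²/day.
Hydraulic gradient i = (236.30 − 230.72) / 2280 = 5.58 / 2280 = 0.002447.
Q = Σ(K_i·b_i) · W · i = 1921 × 851 × 0.002447 = 4002 m³/day.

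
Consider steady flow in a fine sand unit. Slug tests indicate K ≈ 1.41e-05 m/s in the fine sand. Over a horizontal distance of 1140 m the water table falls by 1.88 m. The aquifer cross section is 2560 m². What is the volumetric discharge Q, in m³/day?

Convert K: 1.41e-05 m/s × 86400 = 1.218 m/day.
Hydraulic gradient i = Δh / L = 1.88 / 1140 = 0.001649.
Darcy's law: Q = K · A · i = 1.218 × 2560 × 0.001649 = 5.143 m³/day.

5.14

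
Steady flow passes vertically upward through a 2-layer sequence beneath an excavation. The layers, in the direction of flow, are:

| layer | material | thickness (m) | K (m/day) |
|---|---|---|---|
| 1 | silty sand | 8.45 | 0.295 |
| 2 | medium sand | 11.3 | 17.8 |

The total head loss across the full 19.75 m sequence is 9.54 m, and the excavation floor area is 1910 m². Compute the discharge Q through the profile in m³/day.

622

Flow is perpendicular to layering, so the layers act in series and the equivalent K is the thickness-weighted harmonic mean.
Total thickness L = 8.45 + 11.3 = 19.75 m.
Σ(b_i/K_i) = 8.45/0.295 + 11.3/17.8 = 29.28 d.
K_eq = L / Σ(b_i/K_i) = 19.75 / 29.28 = 0.6745 m/day.
Q = K_eq · A · (Δh/L) = 0.6745 × 1910 × (9.54/19.75) = 622.3 m³/day.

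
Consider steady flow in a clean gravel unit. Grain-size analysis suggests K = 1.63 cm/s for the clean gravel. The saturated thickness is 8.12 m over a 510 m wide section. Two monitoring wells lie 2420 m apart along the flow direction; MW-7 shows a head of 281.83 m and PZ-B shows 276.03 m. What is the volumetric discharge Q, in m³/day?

14000

Convert K: 1.63 cm/s × 864 = 1408 m/day.
Cross-sectional area A = 510 × 8.12 = 4141 m².
Hydraulic gradient i = (281.83 − 276.03) / 2420 = 5.8 / 2420 = 0.002397.
Darcy's law: Q = K · A · i = 1408 × 4141 × 0.002397 = 13978 m³/day.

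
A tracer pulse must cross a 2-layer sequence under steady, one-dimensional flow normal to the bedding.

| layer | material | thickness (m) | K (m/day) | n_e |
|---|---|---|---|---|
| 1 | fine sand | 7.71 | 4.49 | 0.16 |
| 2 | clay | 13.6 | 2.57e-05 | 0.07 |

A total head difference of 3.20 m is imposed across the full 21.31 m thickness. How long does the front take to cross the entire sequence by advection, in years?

With flow normal to the layers, continuity requires the same specific discharge q through every layer.
Σ(b_i/K_i) = 7.71/4.49 + 13.6/2.57e-05 = 5.292e+05 d.
q = Δh / Σ(b_i/K_i) = 3.20 / 5.292e+05 = 6.047e-06 m/day.
In each layer the seepage velocity is v_i = q/n_i, so the layer transit time is t_i = b_i·n_i / q:
  layer 1 (fine sand): t_1 = 7.71 × 0.16 / 6.047e-06 = 2.040e+05 d
  layer 2 (clay): t_2 = 13.6 × 0.07 / 6.047e-06 = 1.574e+05 d
Total t = Σ t_i = 3.614e+05 days = 989.5 years.

990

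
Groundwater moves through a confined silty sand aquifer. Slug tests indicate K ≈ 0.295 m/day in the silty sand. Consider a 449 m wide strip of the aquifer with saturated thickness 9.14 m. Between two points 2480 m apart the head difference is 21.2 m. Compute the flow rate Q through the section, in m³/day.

10.3

Cross-sectional area A = 449 × 9.14 = 4104 m².
Hydraulic gradient i = Δh / L = 21.2 / 2480 = 0.008548.
Darcy's law: Q = K · A · i = 0.2950 × 4104 × 0.008548 = 10.35 m³/day.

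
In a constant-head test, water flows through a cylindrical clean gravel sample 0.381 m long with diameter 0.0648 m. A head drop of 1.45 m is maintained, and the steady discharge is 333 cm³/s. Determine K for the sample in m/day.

2290

Cross-sectional area A = π·(d/2)² = π × (0.0648/2)² = 0.003298 m².
Convert discharge: 333 cm³/s = 0.0003330 m³/s.
Darcy's law rearranged: K = Q·L / (A·Δh) = 0.0003330 × 0.381 / (0.003298 × 1.45) = 0.02653 m/s = 2292 m/day.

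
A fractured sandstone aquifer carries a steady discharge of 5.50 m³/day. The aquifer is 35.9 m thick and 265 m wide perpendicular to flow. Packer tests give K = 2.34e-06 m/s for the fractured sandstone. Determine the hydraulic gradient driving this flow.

Convert K: 2.34e-06 m/s × 86400 = 0.2022 m/day.
Cross-sectional area A = 265 × 35.9 = 9514 m².
From Q = K·A·i, i = Q / (K·A) = 5.50 / (0.2022 × 9514) = 0.002860.

0.00286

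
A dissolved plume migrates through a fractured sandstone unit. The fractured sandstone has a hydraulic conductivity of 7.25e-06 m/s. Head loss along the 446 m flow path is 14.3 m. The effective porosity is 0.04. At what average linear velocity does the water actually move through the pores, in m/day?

Convert K: 7.25e-06 m/s × 86400 = 0.6264 m/day.
Hydraulic gradient i = Δh / L = 14.3 / 446 = 0.03206.
Darcy flux q = K · i = 0.6264 × 0.03206 = 0.02008 m/day.
Seepage velocity v = q / n_e = 0.02008 / 0.04 = 0.5021 m/day.

0.502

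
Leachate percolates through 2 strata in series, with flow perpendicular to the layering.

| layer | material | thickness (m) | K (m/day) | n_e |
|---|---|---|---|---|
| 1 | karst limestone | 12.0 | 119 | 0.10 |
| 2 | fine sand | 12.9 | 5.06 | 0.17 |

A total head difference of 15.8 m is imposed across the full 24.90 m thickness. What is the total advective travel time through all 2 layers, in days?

With flow normal to the layers, continuity requires the same specific discharge q through every layer.
Σ(b_i/K_i) = 12.0/119 + 12.9/5.06 = 2.650 d.
q = Δh / Σ(b_i/K_i) = 15.8 / 2.650 = 5.962 m/day.
In each layer the seepage velocity is v_i = q/n_i, so the layer transit time is t_i = b_i·n_i / q:
  layer 1 (karst limestone): t_1 = 12.0 × 0.10 / 5.962 = 0.2013 d
  layer 2 (fine sand): t_2 = 12.9 × 0.17 / 5.962 = 0.3678 d
Total t = Σ t_i = 0.5691 days.

0.569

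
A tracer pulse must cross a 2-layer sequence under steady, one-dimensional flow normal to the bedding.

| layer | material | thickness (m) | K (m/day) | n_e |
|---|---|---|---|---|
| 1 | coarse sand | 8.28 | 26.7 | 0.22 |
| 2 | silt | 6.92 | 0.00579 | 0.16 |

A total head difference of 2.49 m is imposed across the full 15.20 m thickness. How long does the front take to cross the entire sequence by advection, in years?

3.85

With flow normal to the layers, continuity requires the same specific discharge q through every layer.
Σ(b_i/K_i) = 8.28/26.7 + 6.92/0.00579 = 1195 d.
q = Δh / Σ(b_i/K_i) = 2.49 / 1195 = 0.002083 m/day.
In each layer the seepage velocity is v_i = q/n_i, so the layer transit time is t_i = b_i·n_i / q:
  layer 1 (coarse sand): t_1 = 8.28 × 0.22 / 0.002083 = 874.6 d
  layer 2 (silt): t_2 = 6.92 × 0.16 / 0.002083 = 531.6 d
Total t = Σ t_i = 1406 days = 3.850 years.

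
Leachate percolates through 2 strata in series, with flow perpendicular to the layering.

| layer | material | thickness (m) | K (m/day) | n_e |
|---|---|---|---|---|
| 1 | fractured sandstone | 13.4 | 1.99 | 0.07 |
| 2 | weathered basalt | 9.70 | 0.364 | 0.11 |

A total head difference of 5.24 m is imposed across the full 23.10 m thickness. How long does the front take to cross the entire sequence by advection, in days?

12.8

With flow normal to the layers, continuity requires the same specific discharge q through every layer.
Σ(b_i/K_i) = 13.4/1.99 + 9.70/0.364 = 33.38 d.
q = Δh / Σ(b_i/K_i) = 5.24 / 33.38 = 0.1570 m/day.
In each layer the seepage velocity is v_i = q/n_i, so the layer transit time is t_i = b_i·n_i / q:
  layer 1 (fractured sandstone): t_1 = 13.4 × 0.07 / 0.1570 = 5.976 d
  layer 2 (weathered basalt): t_2 = 9.70 × 0.11 / 0.1570 = 6.797 d
Total t = Σ t_i = 12.77 days.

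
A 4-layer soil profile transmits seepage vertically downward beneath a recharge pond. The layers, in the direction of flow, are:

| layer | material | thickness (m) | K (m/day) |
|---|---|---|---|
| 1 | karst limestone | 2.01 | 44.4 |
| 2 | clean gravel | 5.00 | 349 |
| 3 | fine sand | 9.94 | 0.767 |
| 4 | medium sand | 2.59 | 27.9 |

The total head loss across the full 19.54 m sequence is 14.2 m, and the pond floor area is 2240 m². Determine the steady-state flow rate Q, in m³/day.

2430

Flow is perpendicular to layering, so the layers act in series and the equivalent K is the thickness-weighted harmonic mean.
Total thickness L = 2.01 + 5.00 + 9.94 + 2.59 = 19.54 m.
Σ(b_i/K_i) = 2.01/44.4 + 5.00/349 + 9.94/0.767 + 2.59/27.9 = 13.11 d.
K_eq = L / Σ(b_i/K_i) = 19.54 / 13.11 = 1.490 m/day.
Q = K_eq · A · (Δh/L) = 1.490 × 2240 × (14.2/19.54) = 2426 m³/day.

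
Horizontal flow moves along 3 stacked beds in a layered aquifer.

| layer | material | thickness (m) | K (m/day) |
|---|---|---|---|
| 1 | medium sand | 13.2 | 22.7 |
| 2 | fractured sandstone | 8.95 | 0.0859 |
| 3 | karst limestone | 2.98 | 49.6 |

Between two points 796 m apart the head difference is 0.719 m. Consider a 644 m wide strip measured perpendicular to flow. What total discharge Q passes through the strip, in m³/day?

261

Flow is parallel to layering, so each bed carries its own Darcy discharge and the transmissivities add.
Σ(K_i·b_i) = 22.7×13.2 + 0.0859×8.95 + 49.6×2.98 = 448.2 m²/day.
Hydraulic gradient i = Δh / L = 0.719 / 796 = 0.0009033.
Q = Σ(K_i·b_i) · W · i = 448.2 × 644 × 0.0009033 = 260.7 m³/day.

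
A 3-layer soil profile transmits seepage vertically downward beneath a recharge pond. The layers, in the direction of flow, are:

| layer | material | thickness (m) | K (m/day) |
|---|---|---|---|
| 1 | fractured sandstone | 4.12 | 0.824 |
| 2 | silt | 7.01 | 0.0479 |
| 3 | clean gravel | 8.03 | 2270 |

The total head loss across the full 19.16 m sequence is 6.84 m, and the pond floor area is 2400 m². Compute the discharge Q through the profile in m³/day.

108

Flow is perpendicular to layering, so the layers act in series and the equivalent K is the thickness-weighted harmonic mean.
Total thickness L = 4.12 + 7.01 + 8.03 = 19.16 m.
Σ(b_i/K_i) = 4.12/0.824 + 7.01/0.0479 + 8.03/2270 = 151.4 d.
K_eq = L / Σ(b_i/K_i) = 19.16 / 151.4 = 0.1266 m/day.
Q = K_eq · A · (Δh/L) = 0.1266 × 2400 × (6.84/19.16) = 108.5 m³/day.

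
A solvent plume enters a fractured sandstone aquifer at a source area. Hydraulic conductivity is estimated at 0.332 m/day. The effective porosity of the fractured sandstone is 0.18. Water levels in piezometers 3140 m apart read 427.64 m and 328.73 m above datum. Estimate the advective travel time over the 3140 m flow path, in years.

Hydraulic gradient i = (427.64 − 328.73) / 3140 = 98.91 / 3140 = 0.03150.
Darcy flux q = K · i = 0.3320 × 0.03150 = 0.01046 m/day.
Seepage velocity v = q / n_e = 0.01046 / 0.18 = 0.05810 m/day.
Travel time t = L / v = 3140 / 0.05810 = 54045 days = 148.0 years.

148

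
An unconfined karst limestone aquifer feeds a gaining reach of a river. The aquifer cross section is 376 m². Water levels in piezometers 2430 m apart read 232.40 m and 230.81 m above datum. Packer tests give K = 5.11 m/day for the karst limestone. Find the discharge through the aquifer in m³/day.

Hydraulic gradient i = (232.40 − 230.81) / 2430 = 1.59 / 2430 = 0.0006543.
Darcy's law: Q = K · A · i = 5.110 × 376.0 × 0.0006543 = 1.257 m³/day.

1.26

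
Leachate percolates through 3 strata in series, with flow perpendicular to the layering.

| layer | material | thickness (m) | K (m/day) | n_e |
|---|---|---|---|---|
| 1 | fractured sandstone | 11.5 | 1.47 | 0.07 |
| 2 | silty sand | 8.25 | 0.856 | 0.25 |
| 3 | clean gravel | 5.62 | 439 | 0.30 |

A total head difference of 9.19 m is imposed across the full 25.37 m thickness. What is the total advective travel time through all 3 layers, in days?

With flow normal to the layers, continuity requires the same specific discharge q through every layer.
Σ(b_i/K_i) = 11.5/1.47 + 8.25/0.856 + 5.62/439 = 17.47 d.
q = Δh / Σ(b_i/K_i) = 9.19 / 17.47 = 0.5259 m/day.
In each layer the seepage velocity is v_i = q/n_i, so the layer transit time is t_i = b_i·n_i / q:
  layer 1 (fractured sandstone): t_1 = 11.5 × 0.07 / 0.5259 = 1.531 d
  layer 2 (silty sand): t_2 = 8.25 × 0.25 / 0.5259 = 3.922 d
  layer 3 (clean gravel): t_3 = 5.62 × 0.30 / 0.5259 = 3.206 d
Total t = Σ t_i = 8.658 days.

8.66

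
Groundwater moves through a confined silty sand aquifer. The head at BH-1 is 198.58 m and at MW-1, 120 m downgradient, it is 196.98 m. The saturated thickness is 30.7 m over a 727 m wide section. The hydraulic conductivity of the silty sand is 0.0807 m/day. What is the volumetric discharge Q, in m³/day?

Cross-sectional area A = 727 × 30.7 = 22319 m².
Hydraulic gradient i = (198.58 − 196.98) / 120 = 1.6 / 120 = 0.01333.
Darcy's law: Q = K · A · i = 0.08070 × 22319 × 0.01333 = 24.02 m³/day.

24.0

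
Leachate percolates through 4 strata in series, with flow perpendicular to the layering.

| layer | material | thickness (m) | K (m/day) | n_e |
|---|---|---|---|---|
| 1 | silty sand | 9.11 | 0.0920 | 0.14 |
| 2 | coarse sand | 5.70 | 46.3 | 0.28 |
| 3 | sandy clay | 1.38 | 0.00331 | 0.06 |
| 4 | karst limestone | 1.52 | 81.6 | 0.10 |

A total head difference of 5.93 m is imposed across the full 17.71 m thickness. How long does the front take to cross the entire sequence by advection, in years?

With flow normal to the layers, continuity requires the same specific discharge q through every layer.
Σ(b_i/K_i) = 9.11/0.0920 + 5.70/46.3 + 1.38/0.00331 + 1.52/81.6 = 516.1 d.
q = Δh / Σ(b_i/K_i) = 5.93 / 516.1 = 0.01149 m/day.
In each layer the seepage velocity is v_i = q/n_i, so the layer transit time is t_i = b_i·n_i / q:
  layer 1 (silty sand): t_1 = 9.11 × 0.14 / 0.01149 = 111.0 d
  layer 2 (coarse sand): t_2 = 5.70 × 0.28 / 0.01149 = 138.9 d
  layer 3 (sandy clay): t_3 = 1.38 × 0.06 / 0.01149 = 7.206 d
  layer 4 (karst limestone): t_4 = 1.52 × 0.10 / 0.01149 = 13.23 d
Total t = Σ t_i = 270.3 days = 0.7401 years.

0.740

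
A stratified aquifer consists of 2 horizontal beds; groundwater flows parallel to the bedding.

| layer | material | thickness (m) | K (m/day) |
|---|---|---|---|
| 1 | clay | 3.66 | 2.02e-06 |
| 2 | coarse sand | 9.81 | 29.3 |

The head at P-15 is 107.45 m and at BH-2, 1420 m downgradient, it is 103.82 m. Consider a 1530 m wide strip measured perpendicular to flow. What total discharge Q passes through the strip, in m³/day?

Flow is parallel to layering, so each bed carries its own Darcy discharge and the transmissivities add.
Σ(K_i·b_i) = 2.02e-06×3.66 + 29.3×9.81 = 287.4 m²/day.
Hydraulic gradient i = (107.45 − 103.82) / 1420 = 3.63 / 1420 = 0.002556.
Q = Σ(K_i·b_i) · W · i = 287.4 × 1530 × 0.002556 = 1124 m³/day.

1120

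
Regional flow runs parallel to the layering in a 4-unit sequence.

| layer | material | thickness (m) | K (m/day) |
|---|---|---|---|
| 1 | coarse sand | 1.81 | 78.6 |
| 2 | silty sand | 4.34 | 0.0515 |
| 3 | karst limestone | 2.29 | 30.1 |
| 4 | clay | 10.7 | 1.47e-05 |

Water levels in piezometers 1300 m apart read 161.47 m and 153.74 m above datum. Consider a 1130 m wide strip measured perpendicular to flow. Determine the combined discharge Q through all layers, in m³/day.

Flow is parallel to layering, so each bed carries its own Darcy discharge and the transmissivities add.
Σ(K_i·b_i) = 78.6×1.81 + 0.0515×4.34 + 30.1×2.29 + 1.47e-05×10.7 = 211.4 m²/day.
Hydraulic gradient i = (161.47 − 153.74) / 1300 = 7.73 / 1300 = 0.005946.
Q = Σ(K_i·b_i) · W · i = 211.4 × 1130 × 0.005946 = 1421 m³/day.

1420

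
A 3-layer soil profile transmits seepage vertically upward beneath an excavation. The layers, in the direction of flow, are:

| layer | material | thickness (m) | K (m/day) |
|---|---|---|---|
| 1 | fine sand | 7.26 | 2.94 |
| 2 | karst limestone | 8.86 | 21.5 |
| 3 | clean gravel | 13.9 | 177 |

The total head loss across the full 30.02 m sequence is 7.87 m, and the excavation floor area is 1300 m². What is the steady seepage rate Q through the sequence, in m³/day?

3460

Flow is perpendicular to layering, so the layers act in series and the equivalent K is the thickness-weighted harmonic mean.
Total thickness L = 7.26 + 8.86 + 13.9 = 30.02 m.
Σ(b_i/K_i) = 7.26/2.94 + 8.86/21.5 + 13.9/177 = 2.960 d.
K_eq = L / Σ(b_i/K_i) = 30.02 / 2.960 = 10.14 m/day.
Q = K_eq · A · (Δh/L) = 10.14 × 1300 × (7.87/30.02) = 3456 m³/day.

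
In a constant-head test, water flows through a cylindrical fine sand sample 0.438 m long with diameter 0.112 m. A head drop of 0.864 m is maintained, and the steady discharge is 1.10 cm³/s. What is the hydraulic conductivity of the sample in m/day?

Cross-sectional area A = π·(d/2)² = π × (0.112/2)² = 0.009852 m².
Convert discharge: 1.10 cm³/s = 1.100e-06 m³/s.
Darcy's law rearranged: K = Q·L / (A·Δh) = 1.100e-06 × 0.438 / (0.009852 × 0.864) = 5.660e-05 m/s = 4.890 m/day.

4.89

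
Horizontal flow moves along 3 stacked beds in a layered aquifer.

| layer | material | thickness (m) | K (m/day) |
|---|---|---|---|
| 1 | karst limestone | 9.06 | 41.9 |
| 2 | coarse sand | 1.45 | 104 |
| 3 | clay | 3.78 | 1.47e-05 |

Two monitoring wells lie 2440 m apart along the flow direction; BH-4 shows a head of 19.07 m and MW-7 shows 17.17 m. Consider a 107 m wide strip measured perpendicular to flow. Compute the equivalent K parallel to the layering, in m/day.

Flow is parallel to layering, so each bed carries its own Darcy discharge and the transmissivities add.
Σ(K_i·b_i) = 41.9×9.06 + 104×1.45 + 1.47e-05×3.78 = 530.4 m²/day.
Total thickness b = 14.29 m, so K_eq = Σ(K_i·b_i)/b = 37.12 m/day.

37.1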